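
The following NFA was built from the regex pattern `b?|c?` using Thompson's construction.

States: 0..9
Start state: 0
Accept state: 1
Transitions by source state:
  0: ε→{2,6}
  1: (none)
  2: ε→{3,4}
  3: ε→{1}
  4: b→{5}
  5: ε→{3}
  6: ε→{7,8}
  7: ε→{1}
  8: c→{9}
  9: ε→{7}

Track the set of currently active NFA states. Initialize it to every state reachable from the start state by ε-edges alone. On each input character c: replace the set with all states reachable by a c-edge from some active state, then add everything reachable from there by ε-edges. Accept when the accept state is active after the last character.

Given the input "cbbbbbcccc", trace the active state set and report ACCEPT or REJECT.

Answer: REJECT

Steps:
initial (ε-close {0}): {0,1,2,3,4,6,7,8}
'c' @ 1: {1,7,9}  (accept∈set)
'b' @ 2: {}  — state set empty
rest 'bbbbcccc' ignored (set empty)
final: {}; accept 1 not in set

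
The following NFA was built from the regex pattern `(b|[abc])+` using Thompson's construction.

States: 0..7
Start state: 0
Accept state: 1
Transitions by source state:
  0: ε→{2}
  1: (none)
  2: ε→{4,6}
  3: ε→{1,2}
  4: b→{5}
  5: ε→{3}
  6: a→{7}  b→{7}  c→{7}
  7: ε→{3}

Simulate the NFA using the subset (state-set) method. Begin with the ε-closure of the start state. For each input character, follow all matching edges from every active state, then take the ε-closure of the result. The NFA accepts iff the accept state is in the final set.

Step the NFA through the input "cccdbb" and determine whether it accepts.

start: ε-closure({0}) = {0,2,4,6}
'c' @ 1: {1,2,3,4,6,7}  (accept∈set)
'c' @ 2: {1,2,3,4,6,7}  (accept∈set)
'c' @ 3: {1,2,3,4,6,7}  (accept∈set)
'd' @ 4: {}  — no active states
rest 'bb' ignored (set empty)
after full input: {}  (accept=1 not in)

Answer: REJECT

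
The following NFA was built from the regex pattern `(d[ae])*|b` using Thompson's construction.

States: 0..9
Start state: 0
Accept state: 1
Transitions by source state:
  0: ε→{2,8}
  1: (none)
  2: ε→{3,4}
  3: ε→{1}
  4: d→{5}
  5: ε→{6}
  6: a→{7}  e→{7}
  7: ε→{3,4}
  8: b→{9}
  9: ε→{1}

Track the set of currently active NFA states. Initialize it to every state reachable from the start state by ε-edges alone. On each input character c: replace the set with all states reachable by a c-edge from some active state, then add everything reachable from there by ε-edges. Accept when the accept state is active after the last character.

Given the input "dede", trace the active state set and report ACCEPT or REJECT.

Answer: ACCEPT

Trace:
initial (ε-close {0}): {0,1,2,3,4,8}
'd' @ 1: {5,6}
'e' @ 2: {1,3,4,7}  (accept∈set)
'd' @ 3: {5,6}
'e' @ 4: {1,3,4,7}  (accept∈set)
end set {1,3,4,7} — state 1 in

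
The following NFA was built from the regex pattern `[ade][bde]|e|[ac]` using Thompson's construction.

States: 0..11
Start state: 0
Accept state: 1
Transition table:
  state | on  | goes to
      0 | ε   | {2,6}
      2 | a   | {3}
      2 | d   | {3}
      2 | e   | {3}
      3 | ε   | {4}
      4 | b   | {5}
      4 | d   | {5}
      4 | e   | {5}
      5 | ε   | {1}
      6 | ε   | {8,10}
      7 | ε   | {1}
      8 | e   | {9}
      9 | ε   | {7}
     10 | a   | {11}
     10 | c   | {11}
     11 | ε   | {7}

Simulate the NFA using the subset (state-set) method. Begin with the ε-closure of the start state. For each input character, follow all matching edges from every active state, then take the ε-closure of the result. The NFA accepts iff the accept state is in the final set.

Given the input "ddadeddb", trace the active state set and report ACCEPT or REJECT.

initial (ε-close {0}): {0,2,6,8,10}
'd' @ 1: {3,4}
'd' @ 2: {1,5}  [accepting]
'a' @ 3: {}  — state set empty
rest 'deddb' ignored (set empty)
after full input: {}  (accept=1 not in)

Answer: REJECT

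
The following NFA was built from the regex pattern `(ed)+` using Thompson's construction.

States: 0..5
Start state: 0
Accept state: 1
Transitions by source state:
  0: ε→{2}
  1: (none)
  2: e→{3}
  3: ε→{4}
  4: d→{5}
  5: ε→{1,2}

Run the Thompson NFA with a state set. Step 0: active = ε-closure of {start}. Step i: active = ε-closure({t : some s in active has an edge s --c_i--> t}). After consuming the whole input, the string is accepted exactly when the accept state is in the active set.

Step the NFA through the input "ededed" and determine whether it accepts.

Answer: ACCEPT

Trace:
start: ε-closure({0}) = {0,2}
'e' @ 1: {3,4}
'd' @ 2: {1,2,5}  ✓accept
'e' @ 3: {3,4}
'd' @ 4: {1,2,5}  ✓accept
'e' @ 5: {3,4}
'd' @ 6: {1,2,5}  ✓accept
after full input: {1,2,5}  (accept=1 in)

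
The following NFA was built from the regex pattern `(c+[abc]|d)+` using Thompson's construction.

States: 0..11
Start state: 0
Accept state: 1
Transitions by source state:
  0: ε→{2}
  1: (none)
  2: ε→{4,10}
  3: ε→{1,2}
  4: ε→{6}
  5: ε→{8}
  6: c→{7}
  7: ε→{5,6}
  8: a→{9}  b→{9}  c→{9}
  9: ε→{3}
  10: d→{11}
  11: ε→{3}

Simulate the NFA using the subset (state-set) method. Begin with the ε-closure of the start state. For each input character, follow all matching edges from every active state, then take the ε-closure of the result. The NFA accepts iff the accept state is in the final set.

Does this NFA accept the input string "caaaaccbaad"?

S₀ = ε-closure({0}) = {0,2,4,6,10}
'c' @ 1: {5,6,7,8}
'a' @ 2: {1,2,3,4,6,9,10}  (accept∈set)
'a' @ 3: {}  — state set empty
rest 'aaccbaad' ignored (set empty)
end set {} — state 1 not in

Answer: REJECT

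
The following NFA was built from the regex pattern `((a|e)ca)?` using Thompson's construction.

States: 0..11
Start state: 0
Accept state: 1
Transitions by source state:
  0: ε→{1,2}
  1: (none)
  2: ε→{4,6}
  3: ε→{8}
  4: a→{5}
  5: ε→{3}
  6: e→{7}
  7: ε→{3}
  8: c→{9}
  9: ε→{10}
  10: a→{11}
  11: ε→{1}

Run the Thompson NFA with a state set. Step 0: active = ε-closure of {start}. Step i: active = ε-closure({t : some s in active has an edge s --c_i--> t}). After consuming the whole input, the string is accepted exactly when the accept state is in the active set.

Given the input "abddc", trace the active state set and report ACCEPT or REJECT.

S₀ = ε-closure({0}) = {0,1,2,4,6}
'a' @ 1: {3,5,8}
'b' @ 2: {}  — state set empty
rest 'ddc' ignored (set empty)
end set {} — state 1 not in

Answer: REJECT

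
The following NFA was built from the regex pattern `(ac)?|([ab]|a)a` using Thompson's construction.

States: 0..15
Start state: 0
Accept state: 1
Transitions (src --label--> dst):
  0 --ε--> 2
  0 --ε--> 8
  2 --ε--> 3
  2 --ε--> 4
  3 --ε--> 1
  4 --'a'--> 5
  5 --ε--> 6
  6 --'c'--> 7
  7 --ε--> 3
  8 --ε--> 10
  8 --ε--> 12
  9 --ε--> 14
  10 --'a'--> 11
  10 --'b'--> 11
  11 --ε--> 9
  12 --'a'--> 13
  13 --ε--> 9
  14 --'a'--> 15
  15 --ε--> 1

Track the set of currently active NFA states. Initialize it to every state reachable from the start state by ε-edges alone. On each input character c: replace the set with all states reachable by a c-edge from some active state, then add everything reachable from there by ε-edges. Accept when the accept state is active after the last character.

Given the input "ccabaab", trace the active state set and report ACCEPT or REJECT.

Answer: REJECT

Derivation:
start: ε-closure({0}) = {0,1,2,3,4,8,10,12}
'c' @ 1: {}  — dead — no transitions
rest 'cabaab' ignored (set empty)
after full input: {}  (accept=1 not in)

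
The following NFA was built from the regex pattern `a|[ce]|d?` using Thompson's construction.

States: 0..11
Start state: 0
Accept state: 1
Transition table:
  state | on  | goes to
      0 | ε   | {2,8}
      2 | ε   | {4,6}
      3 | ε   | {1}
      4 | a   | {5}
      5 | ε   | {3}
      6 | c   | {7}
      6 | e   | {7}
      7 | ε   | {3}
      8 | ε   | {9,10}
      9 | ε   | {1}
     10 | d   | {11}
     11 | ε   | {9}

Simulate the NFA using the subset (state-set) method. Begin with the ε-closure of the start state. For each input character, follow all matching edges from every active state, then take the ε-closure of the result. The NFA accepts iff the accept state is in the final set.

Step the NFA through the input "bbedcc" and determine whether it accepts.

Answer: REJECT

Trace:
S₀ = ε-closure({0}) = {0,1,2,4,6,8,9,10}
'b' @ 1: {}  — no active states
rest 'bedcc' ignored (set empty)
after full input: {}  (accept=1 not in)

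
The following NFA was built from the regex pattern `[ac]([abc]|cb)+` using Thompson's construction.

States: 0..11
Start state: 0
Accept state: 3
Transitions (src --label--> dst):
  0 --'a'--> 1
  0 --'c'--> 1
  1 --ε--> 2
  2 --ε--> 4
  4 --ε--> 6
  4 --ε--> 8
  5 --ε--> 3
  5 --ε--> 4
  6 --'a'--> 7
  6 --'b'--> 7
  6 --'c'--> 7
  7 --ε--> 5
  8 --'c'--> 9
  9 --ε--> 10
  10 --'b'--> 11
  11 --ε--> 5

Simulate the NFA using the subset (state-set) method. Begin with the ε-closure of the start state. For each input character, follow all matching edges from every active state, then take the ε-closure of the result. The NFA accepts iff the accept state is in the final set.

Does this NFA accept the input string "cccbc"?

S₀ = ε-closure({0}) = {0}
'c' @ 1: {1,2,4,6,8}
'c' @ 2: {3,4,5,6,7,8,9,10}  ✓accept
'c' @ 3: {3,4,5,6,7,8,9,10}  ✓accept
'b' @ 4: {3,4,5,6,7,8,11}  ✓accept
'c' @ 5: {3,4,5,6,7,8,9,10}  ✓accept
final: {3,4,5,6,7,8,9,10}; accept 3 in set

Answer: ACCEPT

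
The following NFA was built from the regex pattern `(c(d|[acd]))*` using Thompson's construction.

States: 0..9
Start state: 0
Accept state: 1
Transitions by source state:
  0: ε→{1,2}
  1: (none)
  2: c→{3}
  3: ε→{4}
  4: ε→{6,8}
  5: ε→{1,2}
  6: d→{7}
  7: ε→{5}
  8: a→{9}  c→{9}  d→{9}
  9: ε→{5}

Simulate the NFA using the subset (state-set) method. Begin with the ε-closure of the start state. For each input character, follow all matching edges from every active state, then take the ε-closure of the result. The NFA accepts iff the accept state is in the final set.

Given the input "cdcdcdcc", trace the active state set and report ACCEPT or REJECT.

start: ε-closure({0}) = {0,1,2}
'c' @ 1: {3,4,6,8}
'd' @ 2: {1,2,5,7,9}  (accept∈set)
'c' @ 3: {3,4,6,8}
'd' @ 4: {1,2,5,7,9}  (accept∈set)
'c' @ 5: {3,4,6,8}
'd' @ 6: {1,2,5,7,9}  (accept∈set)
'c' @ 7: {3,4,6,8}
'c' @ 8: {1,2,5,9}  (accept∈set)
final: {1,2,5,9}; accept 1 in set

Answer: ACCEPT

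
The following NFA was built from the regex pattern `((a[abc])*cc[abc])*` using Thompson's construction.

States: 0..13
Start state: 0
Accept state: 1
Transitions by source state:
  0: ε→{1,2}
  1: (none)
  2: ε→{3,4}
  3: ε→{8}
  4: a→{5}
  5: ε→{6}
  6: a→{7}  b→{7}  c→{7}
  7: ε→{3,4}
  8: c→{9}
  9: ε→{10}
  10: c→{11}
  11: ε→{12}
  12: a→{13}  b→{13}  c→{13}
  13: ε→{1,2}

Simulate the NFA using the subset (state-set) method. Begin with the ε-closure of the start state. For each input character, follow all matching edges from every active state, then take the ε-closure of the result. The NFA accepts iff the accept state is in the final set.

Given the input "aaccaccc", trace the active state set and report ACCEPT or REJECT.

Answer: ACCEPT

Steps:
initial (ε-close {0}): {0,1,2,3,4,8}
'a' @ 1: {5,6}
'a' @ 2: {3,4,7,8}
'c' @ 3: {9,10}
'c' @ 4: {11,12}
'a' @ 5: {1,2,3,4,8,13}  [accepting]
'c' @ 6: {9,10}
'c' @ 7: {11,12}
'c' @ 8: {1,2,3,4,8,13}  [accepting]
final: {1,2,3,4,8,13}; accept 1 in set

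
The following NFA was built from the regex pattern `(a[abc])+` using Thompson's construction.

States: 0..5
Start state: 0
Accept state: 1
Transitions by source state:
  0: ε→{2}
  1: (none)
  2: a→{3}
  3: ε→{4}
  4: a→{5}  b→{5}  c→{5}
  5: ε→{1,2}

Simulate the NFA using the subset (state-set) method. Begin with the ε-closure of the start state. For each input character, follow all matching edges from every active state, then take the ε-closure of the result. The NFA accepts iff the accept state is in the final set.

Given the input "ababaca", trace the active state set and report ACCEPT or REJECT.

start: ε-closure({0}) = {0,2}
'a' @ 1: {3,4}
'b' @ 2: {1,2,5}  ✓accept
'a' @ 3: {3,4}
'b' @ 4: {1,2,5}  ✓accept
'a' @ 5: {3,4}
'c' @ 6: {1,2,5}  ✓accept
'a' @ 7: {3,4}
after full input: {3,4}  (accept=1 not in)

Answer: REJECT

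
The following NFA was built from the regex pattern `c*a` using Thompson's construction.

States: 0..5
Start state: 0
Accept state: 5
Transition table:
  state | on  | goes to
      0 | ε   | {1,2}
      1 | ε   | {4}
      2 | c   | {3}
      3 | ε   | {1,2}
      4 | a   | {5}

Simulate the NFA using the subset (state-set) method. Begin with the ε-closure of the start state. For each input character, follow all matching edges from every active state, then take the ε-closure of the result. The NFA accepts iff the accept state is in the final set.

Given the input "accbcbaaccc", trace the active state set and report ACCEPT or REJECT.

S₀ = ε-closure({0}) = {0,1,2,4}
'a' @ 1: {5}  ✓accept
'c' @ 2: {}  — no active states
rest 'cbcbaaccc' ignored (set empty)
end set {} — state 5 not in

Answer: REJECT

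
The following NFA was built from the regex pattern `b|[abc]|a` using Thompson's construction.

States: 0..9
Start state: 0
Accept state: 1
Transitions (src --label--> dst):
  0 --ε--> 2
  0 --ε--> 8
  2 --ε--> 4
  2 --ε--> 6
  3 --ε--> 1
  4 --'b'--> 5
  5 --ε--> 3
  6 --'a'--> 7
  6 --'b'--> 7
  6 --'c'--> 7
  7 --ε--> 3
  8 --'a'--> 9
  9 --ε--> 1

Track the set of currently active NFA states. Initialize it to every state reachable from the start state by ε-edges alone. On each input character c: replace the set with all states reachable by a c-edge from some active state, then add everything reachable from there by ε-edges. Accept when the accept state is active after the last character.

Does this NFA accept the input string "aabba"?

start: ε-closure({0}) = {0,2,4,6,8}
'a' @ 1: {1,3,7,9}  [accepting]
'a' @ 2: {}  — dead — no transitions
rest 'bba' ignored (set empty)
final: {}; accept 1 not in set

Answer: REJECT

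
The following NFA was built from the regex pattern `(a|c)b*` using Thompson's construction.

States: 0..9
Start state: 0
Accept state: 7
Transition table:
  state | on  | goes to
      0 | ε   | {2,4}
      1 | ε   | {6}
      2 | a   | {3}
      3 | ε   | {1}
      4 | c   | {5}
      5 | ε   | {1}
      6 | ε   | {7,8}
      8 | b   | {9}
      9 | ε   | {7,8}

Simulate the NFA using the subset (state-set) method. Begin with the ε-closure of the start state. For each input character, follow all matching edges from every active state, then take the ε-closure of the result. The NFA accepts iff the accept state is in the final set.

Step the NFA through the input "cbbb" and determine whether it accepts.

S₀ = ε-closure({0}) = {0,2,4}
'c' @ 1: {1,5,6,7,8}  [accepting]
'b' @ 2: {7,8,9}  [accepting]
'b' @ 3: {7,8,9}  [accepting]
'b' @ 4: {7,8,9}  [accepting]
final: {7,8,9}; accept 7 in set

Answer: ACCEPT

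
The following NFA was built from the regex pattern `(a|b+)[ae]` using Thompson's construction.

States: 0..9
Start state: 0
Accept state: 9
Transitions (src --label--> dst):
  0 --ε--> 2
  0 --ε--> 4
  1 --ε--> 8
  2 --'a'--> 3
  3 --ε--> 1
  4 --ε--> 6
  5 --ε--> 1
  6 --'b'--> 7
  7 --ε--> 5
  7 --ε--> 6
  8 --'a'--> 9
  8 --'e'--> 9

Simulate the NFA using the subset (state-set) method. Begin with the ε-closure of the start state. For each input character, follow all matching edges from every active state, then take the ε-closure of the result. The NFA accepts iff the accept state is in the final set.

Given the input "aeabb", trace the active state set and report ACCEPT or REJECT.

Answer: REJECT

Trace:
S₀ = ε-closure({0}) = {0,2,4,6}
'a' @ 1: {1,3,8}
'e' @ 2: {9}  (accept∈set)
'a' @ 3: {}  — no active states
rest 'bb' ignored (set empty)
final: {}; accept 9 not in set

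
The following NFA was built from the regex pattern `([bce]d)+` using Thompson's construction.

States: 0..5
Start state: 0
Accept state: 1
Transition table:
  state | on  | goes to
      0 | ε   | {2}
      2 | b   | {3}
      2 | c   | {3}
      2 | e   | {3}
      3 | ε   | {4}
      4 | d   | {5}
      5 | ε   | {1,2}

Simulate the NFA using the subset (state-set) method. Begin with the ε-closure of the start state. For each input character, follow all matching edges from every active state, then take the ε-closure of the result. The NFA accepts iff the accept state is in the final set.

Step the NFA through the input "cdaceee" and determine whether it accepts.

Answer: REJECT

Derivation:
S₀ = ε-closure({0}) = {0,2}
'c' @ 1: {3,4}
'd' @ 2: {1,2,5}  (accept∈set)
'a' @ 3: {}  — no active states
rest 'ceee' ignored (set empty)
after full input: {}  (accept=1 not in)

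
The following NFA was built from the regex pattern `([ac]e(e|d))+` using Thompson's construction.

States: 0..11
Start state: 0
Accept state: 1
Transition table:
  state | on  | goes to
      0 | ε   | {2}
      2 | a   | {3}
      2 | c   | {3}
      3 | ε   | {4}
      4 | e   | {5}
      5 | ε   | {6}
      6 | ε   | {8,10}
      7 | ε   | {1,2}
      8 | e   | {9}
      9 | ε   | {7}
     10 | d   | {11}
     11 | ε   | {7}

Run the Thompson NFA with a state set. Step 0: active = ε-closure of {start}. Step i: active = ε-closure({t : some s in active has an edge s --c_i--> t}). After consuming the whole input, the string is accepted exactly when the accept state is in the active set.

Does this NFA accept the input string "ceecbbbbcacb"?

initial (ε-close {0}): {0,2}
'c' @ 1: {3,4}
'e' @ 2: {5,6,8,10}
'e' @ 3: {1,2,7,9}  [accepting]
'c' @ 4: {3,4}
'b' @ 5: {}  — no active states
rest 'bbbcacb' ignored (set empty)
end set {} — state 1 not in

Answer: REJECT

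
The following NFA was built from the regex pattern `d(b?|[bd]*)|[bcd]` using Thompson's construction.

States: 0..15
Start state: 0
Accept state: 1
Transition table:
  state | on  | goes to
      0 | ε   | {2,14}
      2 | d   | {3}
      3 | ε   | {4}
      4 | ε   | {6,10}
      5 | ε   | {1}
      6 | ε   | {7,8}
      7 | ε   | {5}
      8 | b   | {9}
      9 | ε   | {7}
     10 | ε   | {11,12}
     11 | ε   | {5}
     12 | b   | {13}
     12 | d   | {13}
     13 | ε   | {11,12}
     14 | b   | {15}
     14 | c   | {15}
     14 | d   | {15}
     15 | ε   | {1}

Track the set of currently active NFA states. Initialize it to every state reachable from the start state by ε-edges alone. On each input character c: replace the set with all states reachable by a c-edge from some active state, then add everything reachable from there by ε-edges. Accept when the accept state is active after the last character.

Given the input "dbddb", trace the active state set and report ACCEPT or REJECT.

Answer: ACCEPT

Derivation:
initial (ε-close {0}): {0,2,14}
'd' @ 1: {1,3,4,5,6,7,8,10,11,12,15}  ✓accept
'b' @ 2: {1,5,7,9,11,12,13}  ✓accept
'd' @ 3: {1,5,11,12,13}  ✓accept
'd' @ 4: {1,5,11,12,13}  ✓accept
'b' @ 5: {1,5,11,12,13}  ✓accept
end set {1,5,11,12,13} — state 1 in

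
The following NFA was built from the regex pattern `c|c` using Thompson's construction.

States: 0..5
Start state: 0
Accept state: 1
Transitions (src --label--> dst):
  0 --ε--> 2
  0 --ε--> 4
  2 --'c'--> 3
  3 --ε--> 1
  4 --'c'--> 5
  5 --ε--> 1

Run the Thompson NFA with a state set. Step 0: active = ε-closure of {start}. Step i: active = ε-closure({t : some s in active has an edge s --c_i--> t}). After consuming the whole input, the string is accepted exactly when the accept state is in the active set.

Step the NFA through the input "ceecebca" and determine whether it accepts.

initial (ε-close {0}): {0,2,4}
'c' @ 1: {1,3,5}  (accept∈set)
'e' @ 2: {}  — state set empty
rest 'ecebca' ignored (set empty)
after full input: {}  (accept=1 not in)

Answer: REJECT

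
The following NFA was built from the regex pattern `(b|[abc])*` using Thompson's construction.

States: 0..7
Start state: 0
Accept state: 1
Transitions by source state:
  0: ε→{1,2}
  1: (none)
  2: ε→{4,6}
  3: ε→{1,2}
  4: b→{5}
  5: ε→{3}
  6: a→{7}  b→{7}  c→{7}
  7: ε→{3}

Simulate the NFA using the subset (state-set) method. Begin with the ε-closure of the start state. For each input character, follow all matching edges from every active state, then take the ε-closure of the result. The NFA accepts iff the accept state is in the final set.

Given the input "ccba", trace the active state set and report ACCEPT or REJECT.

initial (ε-close {0}): {0,1,2,4,6}
'c' @ 1: {1,2,3,4,6,7}  [accepting]
'c' @ 2: {1,2,3,4,6,7}  [accepting]
'b' @ 3: {1,2,3,4,5,6,7}  [accepting]
'a' @ 4: {1,2,3,4,6,7}  [accepting]
final: {1,2,3,4,6,7}; accept 1 in set

Answer: ACCEPT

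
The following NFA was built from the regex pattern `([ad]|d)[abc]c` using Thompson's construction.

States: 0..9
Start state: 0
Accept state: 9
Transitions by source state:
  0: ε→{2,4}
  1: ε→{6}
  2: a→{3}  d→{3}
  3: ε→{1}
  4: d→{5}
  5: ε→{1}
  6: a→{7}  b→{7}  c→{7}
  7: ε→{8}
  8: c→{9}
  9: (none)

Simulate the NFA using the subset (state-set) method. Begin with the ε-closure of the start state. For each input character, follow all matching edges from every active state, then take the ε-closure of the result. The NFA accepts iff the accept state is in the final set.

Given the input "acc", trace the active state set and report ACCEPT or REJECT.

initial (ε-close {0}): {0,2,4}
'a' @ 1: {1,3,6}
'c' @ 2: {7,8}
'c' @ 3: {9}  ✓accept
final: {9}; accept 9 in set

Answer: ACCEPT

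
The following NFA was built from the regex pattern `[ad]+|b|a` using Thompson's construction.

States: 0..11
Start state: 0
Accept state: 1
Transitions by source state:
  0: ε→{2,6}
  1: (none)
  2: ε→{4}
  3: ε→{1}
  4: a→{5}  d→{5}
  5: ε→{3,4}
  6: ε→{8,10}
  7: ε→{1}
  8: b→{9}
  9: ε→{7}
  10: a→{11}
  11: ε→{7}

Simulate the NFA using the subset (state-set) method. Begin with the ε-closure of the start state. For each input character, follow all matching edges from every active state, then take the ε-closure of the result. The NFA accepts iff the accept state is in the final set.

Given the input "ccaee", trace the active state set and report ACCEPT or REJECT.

Answer: REJECT

Steps:
initial (ε-close {0}): {0,2,4,6,8,10}
'c' @ 1: {}  — no active states
rest 'caee' ignored (set empty)
final: {}; accept 1 not in set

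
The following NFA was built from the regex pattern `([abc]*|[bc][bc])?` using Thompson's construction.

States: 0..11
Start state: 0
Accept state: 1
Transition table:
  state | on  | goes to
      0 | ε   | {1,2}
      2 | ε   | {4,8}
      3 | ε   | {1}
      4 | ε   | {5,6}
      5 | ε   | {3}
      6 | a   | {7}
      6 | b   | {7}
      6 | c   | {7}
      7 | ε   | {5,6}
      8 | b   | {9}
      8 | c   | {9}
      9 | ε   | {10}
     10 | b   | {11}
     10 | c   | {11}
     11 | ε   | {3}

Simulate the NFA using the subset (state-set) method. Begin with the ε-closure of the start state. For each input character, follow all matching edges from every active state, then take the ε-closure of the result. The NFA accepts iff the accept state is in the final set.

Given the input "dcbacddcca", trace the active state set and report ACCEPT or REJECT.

initial (ε-close {0}): {0,1,2,3,4,5,6,8}
'd' @ 1: {}  — dead — no transitions
rest 'cbacddcca' ignored (set empty)
after full input: {}  (accept=1 not in)

Answer: REJECT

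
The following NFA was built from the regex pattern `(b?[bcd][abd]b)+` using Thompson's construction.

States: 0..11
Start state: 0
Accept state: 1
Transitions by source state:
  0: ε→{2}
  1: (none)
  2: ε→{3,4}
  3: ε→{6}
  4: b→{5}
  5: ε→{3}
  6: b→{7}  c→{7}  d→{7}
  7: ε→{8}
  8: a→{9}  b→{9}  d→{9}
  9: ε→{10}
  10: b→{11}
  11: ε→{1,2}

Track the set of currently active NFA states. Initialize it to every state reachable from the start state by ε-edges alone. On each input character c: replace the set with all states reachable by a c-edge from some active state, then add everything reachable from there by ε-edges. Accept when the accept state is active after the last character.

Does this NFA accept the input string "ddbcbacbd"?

Answer: REJECT

Trace:
S₀ = ε-closure({0}) = {0,2,3,4,6}
'd' @ 1: {7,8}
'd' @ 2: {9,10}
'b' @ 3: {1,2,3,4,6,11}  (accept∈set)
'c' @ 4: {7,8}
'b' @ 5: {9,10}
'a' @ 6: {}  — no active states
rest 'cbd' ignored (set empty)
after full input: {}  (accept=1 not in)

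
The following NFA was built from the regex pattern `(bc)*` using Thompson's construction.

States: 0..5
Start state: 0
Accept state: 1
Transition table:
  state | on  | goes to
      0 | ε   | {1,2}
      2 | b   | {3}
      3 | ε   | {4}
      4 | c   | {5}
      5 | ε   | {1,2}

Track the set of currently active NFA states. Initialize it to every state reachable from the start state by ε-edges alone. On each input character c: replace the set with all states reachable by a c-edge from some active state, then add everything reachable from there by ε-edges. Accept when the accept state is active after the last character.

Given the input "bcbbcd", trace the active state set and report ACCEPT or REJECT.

Answer: REJECT

Derivation:
initial (ε-close {0}): {0,1,2}
'b' @ 1: {3,4}
'c' @ 2: {1,2,5}  [accepting]
'b' @ 3: {3,4}
'b' @ 4: {}  — dead — no transitions
rest 'cd' ignored (set empty)
final: {}; accept 1 not in set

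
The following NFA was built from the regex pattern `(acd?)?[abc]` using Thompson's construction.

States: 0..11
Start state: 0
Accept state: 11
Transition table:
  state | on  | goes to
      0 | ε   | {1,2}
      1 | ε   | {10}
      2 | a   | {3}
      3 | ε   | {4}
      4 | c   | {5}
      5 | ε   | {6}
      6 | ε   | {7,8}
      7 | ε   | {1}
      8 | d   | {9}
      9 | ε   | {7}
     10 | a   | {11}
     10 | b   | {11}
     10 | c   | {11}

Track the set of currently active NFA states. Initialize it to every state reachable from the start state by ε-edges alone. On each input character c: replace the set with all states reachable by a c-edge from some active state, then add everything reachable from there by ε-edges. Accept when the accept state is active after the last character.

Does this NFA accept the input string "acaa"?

Answer: REJECT

Trace:
initial (ε-close {0}): {0,1,2,10}
'a' @ 1: {3,4,11}  ✓accept
'c' @ 2: {1,5,6,7,8,10}
'a' @ 3: {11}  ✓accept
'a' @ 4: {}  — no active states
end set {} — state 11 not in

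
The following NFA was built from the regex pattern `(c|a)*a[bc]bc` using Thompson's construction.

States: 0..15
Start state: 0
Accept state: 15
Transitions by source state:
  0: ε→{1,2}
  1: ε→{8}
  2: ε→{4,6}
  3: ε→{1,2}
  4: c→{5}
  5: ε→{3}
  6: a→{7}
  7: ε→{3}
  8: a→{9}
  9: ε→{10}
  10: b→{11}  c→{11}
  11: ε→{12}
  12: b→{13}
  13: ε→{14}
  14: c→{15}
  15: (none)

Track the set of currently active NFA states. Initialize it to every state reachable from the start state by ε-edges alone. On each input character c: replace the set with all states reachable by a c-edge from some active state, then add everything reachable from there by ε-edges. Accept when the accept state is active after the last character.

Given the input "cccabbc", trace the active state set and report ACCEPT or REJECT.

Answer: ACCEPT

Trace:
S₀ = ε-closure({0}) = {0,1,2,4,6,8}
'c' @ 1: {1,2,3,4,5,6,8}
'c' @ 2: {1,2,3,4,5,6,8}
'c' @ 3: {1,2,3,4,5,6,8}
'a' @ 4: {1,2,3,4,6,7,8,9,10}
'b' @ 5: {11,12}
'b' @ 6: {13,14}
'c' @ 7: {15}  ✓accept
end set {15} — state 15 in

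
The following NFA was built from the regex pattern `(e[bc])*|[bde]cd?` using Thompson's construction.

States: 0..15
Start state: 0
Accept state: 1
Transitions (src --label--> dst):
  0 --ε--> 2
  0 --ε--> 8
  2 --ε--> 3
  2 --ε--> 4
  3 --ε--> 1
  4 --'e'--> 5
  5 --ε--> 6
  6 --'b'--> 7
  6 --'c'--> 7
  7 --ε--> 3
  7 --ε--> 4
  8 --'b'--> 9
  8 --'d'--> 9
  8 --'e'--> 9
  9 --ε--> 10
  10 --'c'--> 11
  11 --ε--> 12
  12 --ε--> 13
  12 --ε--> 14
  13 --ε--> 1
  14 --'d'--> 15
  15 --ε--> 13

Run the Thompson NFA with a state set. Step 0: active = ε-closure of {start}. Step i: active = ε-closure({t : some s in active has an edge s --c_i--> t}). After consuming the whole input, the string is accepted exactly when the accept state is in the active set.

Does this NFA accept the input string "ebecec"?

initial (ε-close {0}): {0,1,2,3,4,8}
'e' @ 1: {5,6,9,10}
'b' @ 2: {1,3,4,7}  (accept∈set)
'e' @ 3: {5,6}
'c' @ 4: {1,3,4,7}  (accept∈set)
'e' @ 5: {5,6}
'c' @ 6: {1,3,4,7}  (accept∈set)
final: {1,3,4,7}; accept 1 in set

Answer: ACCEPT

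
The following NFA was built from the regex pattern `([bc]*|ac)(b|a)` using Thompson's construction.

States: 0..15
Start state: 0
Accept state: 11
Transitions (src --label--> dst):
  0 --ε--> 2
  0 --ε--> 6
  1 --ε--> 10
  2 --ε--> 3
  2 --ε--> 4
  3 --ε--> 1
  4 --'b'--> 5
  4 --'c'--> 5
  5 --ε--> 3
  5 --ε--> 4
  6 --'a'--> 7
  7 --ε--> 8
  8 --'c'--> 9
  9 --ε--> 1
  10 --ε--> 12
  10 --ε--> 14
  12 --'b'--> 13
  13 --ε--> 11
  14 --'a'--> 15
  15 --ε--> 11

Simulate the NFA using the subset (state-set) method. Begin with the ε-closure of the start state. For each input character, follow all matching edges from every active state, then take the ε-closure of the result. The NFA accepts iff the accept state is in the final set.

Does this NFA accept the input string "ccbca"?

S₀ = ε-closure({0}) = {0,1,2,3,4,6,10,12,14}
'c' @ 1: {1,3,4,5,10,12,14}
'c' @ 2: {1,3,4,5,10,12,14}
'b' @ 3: {1,3,4,5,10,11,12,13,14}  [accepting]
'c' @ 4: {1,3,4,5,10,12,14}
'a' @ 5: {11,15}  [accepting]
end set {11,15} — state 11 in

Answer: ACCEPT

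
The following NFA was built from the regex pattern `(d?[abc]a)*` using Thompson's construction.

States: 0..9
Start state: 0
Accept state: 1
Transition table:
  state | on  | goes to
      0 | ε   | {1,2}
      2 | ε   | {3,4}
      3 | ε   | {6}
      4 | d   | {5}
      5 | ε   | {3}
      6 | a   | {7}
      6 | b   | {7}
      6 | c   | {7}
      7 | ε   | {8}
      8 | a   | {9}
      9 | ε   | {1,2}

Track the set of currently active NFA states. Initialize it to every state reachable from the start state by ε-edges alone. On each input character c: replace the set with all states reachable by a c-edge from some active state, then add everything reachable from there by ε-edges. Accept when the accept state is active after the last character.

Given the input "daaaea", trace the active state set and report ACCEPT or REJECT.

S₀ = ε-closure({0}) = {0,1,2,3,4,6}
'd' @ 1: {3,5,6}
'a' @ 2: {7,8}
'a' @ 3: {1,2,3,4,6,9}  ✓accept
'a' @ 4: {7,8}
'e' @ 5: {}  — no active states
rest 'a' ignored (set empty)
end set {} — state 1 not in

Answer: REJECT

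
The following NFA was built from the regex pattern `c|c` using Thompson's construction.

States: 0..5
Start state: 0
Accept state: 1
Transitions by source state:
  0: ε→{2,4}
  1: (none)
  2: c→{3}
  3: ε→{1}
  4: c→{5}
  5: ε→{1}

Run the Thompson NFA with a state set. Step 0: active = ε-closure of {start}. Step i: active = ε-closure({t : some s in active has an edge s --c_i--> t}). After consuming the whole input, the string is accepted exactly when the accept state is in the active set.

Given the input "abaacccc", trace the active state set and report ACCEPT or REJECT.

S₀ = ε-closure({0}) = {0,2,4}
'a' @ 1: {}  — no active states
rest 'baacccc' ignored (set empty)
final: {}; accept 1 not in set

Answer: REJECT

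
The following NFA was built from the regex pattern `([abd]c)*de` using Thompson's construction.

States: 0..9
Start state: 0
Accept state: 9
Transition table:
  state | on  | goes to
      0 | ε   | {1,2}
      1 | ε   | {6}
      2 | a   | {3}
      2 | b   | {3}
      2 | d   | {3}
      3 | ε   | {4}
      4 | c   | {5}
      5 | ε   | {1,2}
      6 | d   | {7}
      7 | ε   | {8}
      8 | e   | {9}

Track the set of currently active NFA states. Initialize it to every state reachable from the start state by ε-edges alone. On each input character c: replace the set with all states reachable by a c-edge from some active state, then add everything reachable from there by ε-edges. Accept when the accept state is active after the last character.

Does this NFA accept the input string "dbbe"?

Answer: REJECT

Derivation:
S₀ = ε-closure({0}) = {0,1,2,6}
'd' @ 1: {3,4,7,8}
'b' @ 2: {}  — dead — no transitions
rest 'be' ignored (set empty)
end set {} — state 9 not in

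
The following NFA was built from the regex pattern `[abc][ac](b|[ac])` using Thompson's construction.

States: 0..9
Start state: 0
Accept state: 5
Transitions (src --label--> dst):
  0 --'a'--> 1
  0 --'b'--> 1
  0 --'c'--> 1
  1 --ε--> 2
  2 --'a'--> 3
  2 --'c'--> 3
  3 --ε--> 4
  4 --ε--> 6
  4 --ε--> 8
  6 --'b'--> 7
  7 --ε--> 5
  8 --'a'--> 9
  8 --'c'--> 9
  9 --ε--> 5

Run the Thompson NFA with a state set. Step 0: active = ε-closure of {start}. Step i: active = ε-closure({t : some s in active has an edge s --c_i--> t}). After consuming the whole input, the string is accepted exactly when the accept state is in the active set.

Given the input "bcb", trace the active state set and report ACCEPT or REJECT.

Answer: ACCEPT

Steps:
S₀ = ε-closure({0}) = {0}
'b' @ 1: {1,2}
'c' @ 2: {3,4,6,8}
'b' @ 3: {5,7}  (accept∈set)
end set {5,7} — state 5 in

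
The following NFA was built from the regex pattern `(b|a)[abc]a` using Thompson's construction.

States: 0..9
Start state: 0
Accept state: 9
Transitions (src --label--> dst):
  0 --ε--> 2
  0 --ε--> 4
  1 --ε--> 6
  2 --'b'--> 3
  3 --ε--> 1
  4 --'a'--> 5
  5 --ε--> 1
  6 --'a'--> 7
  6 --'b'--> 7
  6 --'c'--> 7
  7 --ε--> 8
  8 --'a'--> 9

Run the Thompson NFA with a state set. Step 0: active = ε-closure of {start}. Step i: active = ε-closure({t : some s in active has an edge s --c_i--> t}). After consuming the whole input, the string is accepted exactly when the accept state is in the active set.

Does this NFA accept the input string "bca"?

Answer: ACCEPT

Trace:
S₀ = ε-closure({0}) = {0,2,4}
'b' @ 1: {1,3,6}
'c' @ 2: {7,8}
'a' @ 3: {9}  (accept∈set)
after full input: {9}  (accept=9 in)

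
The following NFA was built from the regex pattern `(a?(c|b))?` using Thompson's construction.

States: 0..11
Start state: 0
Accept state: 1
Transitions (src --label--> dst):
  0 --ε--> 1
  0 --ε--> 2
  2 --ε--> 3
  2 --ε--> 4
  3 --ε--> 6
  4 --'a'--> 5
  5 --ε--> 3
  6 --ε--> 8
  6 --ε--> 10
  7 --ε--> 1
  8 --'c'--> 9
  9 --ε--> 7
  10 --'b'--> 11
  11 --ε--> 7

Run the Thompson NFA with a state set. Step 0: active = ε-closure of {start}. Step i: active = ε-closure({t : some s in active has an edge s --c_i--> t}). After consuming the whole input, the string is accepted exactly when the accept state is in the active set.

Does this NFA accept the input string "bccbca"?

initial (ε-close {0}): {0,1,2,3,4,6,8,10}
'b' @ 1: {1,7,11}  (accept∈set)
'c' @ 2: {}  — state set empty
rest 'cbca' ignored (set empty)
final: {}; accept 1 not in set

Answer: REJECT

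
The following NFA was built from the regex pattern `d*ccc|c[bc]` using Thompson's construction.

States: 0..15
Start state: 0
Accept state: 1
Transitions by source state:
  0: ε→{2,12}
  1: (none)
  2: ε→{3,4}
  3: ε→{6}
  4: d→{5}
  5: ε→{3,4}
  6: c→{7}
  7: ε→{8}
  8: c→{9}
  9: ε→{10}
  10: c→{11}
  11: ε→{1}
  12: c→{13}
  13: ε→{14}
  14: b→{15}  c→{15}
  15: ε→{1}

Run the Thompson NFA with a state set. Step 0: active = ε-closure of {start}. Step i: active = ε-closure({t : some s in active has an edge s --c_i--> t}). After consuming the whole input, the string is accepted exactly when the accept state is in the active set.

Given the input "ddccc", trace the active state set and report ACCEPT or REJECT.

start: ε-closure({0}) = {0,2,3,4,6,12}
'd' @ 1: {3,4,5,6}
'd' @ 2: {3,4,5,6}
'c' @ 3: {7,8}
'c' @ 4: {9,10}
'c' @ 5: {1,11}  ✓accept
end set {1,11} — state 1 in

Answer: ACCEPT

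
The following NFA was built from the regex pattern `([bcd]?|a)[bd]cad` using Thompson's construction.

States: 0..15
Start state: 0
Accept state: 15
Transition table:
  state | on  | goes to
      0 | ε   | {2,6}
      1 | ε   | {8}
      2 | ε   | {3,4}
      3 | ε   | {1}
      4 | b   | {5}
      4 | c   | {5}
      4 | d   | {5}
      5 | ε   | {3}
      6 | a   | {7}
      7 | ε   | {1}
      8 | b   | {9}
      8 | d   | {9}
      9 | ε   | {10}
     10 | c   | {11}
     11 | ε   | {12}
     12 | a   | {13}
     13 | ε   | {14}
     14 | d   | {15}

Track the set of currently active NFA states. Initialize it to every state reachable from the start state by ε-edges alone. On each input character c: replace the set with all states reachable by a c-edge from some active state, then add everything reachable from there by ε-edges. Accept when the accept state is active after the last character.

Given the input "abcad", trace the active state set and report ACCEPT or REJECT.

Answer: ACCEPT

Derivation:
start: ε-closure({0}) = {0,1,2,3,4,6,8}
'a' @ 1: {1,7,8}
'b' @ 2: {9,10}
'c' @ 3: {11,12}
'a' @ 4: {13,14}
'd' @ 5: {15}  (accept∈set)
end set {15} — state 15 in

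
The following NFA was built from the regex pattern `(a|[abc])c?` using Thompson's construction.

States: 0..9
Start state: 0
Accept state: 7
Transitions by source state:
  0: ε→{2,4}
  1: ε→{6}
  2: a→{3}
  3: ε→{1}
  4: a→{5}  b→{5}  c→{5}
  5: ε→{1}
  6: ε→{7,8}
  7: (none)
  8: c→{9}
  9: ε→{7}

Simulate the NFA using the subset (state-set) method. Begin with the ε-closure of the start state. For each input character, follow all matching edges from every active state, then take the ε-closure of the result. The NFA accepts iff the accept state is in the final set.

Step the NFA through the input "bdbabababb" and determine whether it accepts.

initial (ε-close {0}): {0,2,4}
'b' @ 1: {1,5,6,7,8}  ✓accept
'd' @ 2: {}  — state set empty
rest 'babababb' ignored (set empty)
final: {}; accept 7 not in set

Answer: REJECT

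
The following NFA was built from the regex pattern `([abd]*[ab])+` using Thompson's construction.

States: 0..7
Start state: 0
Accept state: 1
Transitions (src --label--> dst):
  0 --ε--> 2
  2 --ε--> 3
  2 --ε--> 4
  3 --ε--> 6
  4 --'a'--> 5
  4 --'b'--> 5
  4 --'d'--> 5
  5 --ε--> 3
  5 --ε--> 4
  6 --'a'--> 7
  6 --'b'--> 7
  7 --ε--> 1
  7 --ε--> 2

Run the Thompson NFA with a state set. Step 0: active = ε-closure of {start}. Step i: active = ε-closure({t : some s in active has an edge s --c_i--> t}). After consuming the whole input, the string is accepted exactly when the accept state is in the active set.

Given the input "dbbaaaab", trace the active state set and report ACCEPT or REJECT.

Answer: ACCEPT

Derivation:
S₀ = ε-closure({0}) = {0,2,3,4,6}
'd' @ 1: {3,4,5,6}
'b' @ 2: {1,2,3,4,5,6,7}  (accept∈set)
'b' @ 3: {1,2,3,4,5,6,7}  (accept∈set)
'a' @ 4: {1,2,3,4,5,6,7}  (accept∈set)
'a' @ 5: {1,2,3,4,5,6,7}  (accept∈set)
'a' @ 6: {1,2,3,4,5,6,7}  (accept∈set)
'a' @ 7: {1,2,3,4,5,6,7}  (accept∈set)
'b' @ 8: {1,2,3,4,5,6,7}  (accept∈set)
end set {1,2,3,4,5,6,7} — state 1 in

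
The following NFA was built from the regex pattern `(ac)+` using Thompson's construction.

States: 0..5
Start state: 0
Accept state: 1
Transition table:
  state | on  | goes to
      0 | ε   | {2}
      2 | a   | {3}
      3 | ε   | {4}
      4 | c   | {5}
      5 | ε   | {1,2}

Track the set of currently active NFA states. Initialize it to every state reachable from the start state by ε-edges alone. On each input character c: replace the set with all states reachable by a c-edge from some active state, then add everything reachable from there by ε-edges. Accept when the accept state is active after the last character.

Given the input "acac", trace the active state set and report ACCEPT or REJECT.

initial (ε-close {0}): {0,2}
'a' @ 1: {3,4}
'c' @ 2: {1,2,5}  (accept∈set)
'a' @ 3: {3,4}
'c' @ 4: {1,2,5}  (accept∈set)
final: {1,2,5}; accept 1 in set

Answer: ACCEPT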